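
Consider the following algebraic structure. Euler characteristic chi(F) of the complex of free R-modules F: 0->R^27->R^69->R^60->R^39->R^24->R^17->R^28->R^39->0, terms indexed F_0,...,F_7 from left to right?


chi = sum (-1)^i * rank:
(-1)^0*27=27
(-1)^1*69=-69
(-1)^2*60=60
(-1)^3*39=-39
(-1)^4*24=24
(-1)^5*17=-17
(-1)^6*28=28
(-1)^7*39=-39
chi=-25


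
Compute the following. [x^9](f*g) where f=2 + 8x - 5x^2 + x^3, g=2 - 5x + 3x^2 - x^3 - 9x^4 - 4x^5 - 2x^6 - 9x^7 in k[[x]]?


[x^9] = sum a_i*b_j, i+j=9
  -5*-9=45
  1*-2=-2
Sum=43


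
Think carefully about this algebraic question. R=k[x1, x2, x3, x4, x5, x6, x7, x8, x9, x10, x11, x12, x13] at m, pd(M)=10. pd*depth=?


pd+depth=13
depth=13-10=3
pd*depth=10*3=30


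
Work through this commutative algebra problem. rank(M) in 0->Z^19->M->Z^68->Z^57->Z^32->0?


Alt sum=0:
(-1)^0*19 + (-1)^1*? + (-1)^2*68 + (-1)^3*57 + (-1)^4*32=0
rank(M)=62


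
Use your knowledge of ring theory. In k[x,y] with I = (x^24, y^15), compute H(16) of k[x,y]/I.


k[x,y], I = (x^24, y^15), d = 16
Need i < 24 and d-i < 15.
Range: 2 <= i <= 16.
H(16) = 15


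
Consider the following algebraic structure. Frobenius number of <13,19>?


gcd(13,19)=1 => F=ab-a-b=13*19-13-19=247-32=215


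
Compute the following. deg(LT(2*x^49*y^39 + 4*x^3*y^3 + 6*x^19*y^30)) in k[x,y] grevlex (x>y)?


LT: 2*x^49*y^39
deg_x=49, deg_y=39
Total=49+39=88


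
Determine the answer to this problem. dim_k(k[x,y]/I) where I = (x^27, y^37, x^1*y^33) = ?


k[x,y]/I, I = (x^27, y^37, x^1*y^33)
Rect: 27x37=999. Corner: (27-1)x(37-33)=104.
dim = 999-104 = 895


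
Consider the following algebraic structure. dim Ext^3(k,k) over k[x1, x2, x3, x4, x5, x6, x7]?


C(n,i)=C(7,3)=35


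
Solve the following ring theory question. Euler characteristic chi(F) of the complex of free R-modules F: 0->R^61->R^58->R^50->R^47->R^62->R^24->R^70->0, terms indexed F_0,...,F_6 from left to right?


chi = sum (-1)^i * rank:
(-1)^0*61=61
(-1)^1*58=-58
(-1)^2*50=50
(-1)^3*47=-47
(-1)^4*62=62
(-1)^5*24=-24
(-1)^6*70=70
chi=114


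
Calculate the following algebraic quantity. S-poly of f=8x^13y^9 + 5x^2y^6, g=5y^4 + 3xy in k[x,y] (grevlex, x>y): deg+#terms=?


LT(f)=8x^13y^9, LT(g)=5y^4
lcm(LM)=x^13y^9
S(f,g) (scaled by 40 to clear denominators) = 5*f - 8x^13y^5*g = -24x^14y^6 + 25x^2y^6
2 terms, deg 20.
20+2=22


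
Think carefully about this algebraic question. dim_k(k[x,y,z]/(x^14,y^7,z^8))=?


Basis: x^iy^jz^k, i<14,j<7,k<8
14*7*8=784


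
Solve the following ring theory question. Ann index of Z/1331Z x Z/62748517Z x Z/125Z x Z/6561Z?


Exponent = lcm of the cyclic orders; pairwise coprime => product.
11^3*13^7*5^3*3^8=1331*62748517*125*6561=68495426208655875


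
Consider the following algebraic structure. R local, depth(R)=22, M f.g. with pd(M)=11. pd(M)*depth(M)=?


pd+depth=22
depth=22-11=11
pd*depth=11*11=121


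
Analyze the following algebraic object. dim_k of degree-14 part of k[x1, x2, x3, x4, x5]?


C(d+n-1,n-1)=C(18,4)=3060


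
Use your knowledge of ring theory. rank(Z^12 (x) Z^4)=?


rank(M(x)N) = rank(M)*rank(N)
12*4 = 48


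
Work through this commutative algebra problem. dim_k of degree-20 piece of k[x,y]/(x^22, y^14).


k[x,y], I = (x^22, y^14), d = 20
Need i < 22 and d-i < 14.
Range: 7 <= i <= 20.
H(20) = 14


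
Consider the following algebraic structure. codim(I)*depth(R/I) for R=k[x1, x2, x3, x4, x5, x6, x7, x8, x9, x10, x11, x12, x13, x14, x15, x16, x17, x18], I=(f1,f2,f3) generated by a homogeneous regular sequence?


codim=3, depth=dim(R/I)=18-3=15
Product=3*15=45


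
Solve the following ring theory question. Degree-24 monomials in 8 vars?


C(d+n-1,n-1)=C(31,7)=2629575


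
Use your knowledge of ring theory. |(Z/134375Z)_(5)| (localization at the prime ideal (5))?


5-primary part: 134375=5^5*43
Size=5^5=3125


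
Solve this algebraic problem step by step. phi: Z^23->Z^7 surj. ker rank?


rank(ker) = 23-7 = 16


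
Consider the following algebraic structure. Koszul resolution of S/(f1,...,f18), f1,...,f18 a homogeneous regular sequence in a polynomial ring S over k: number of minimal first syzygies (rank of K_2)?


Regular sequence => Koszul complex is the minimal free resolution.
Syz_1 minimally generated by Koszul relations f_i*e_j - f_j*e_i (i<j): mu(Syz_1) = beta_2 = C(m,2) = m(m-1)/2
m=18
18*17/2 = 153


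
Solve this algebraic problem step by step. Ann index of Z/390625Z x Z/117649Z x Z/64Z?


Exponent = lcm of the cyclic orders; pairwise coprime => product.
5^8*7^6*2^6=390625*117649*64=2941225000000


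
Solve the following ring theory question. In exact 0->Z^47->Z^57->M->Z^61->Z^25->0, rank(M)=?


Alt sum=0:
(-1)^0*47 + (-1)^1*57 + (-1)^2*? + (-1)^3*61 + (-1)^4*25=0
rank(M)=46


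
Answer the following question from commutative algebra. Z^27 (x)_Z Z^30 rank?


rank(M(x)N) = rank(M)*rank(N)
27*30 = 810


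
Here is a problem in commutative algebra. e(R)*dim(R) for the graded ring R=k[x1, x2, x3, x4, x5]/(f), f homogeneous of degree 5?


e(R)=deg(f)=5, dim(R)=5-1=4
e*dim=5*4=20


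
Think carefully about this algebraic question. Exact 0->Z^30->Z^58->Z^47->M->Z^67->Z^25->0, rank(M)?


Alt sum=0:
(-1)^0*30 + (-1)^1*58 + (-1)^2*47 + (-1)^3*? + (-1)^4*67 + (-1)^5*25=0
rank(M)=61


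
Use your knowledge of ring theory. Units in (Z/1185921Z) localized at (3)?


Local ring = Z/81Z.
phi(81) = 3^3*(3-1) = 54


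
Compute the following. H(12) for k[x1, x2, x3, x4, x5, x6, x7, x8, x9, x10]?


C(d+n-1,n-1)=C(21,9)=293930


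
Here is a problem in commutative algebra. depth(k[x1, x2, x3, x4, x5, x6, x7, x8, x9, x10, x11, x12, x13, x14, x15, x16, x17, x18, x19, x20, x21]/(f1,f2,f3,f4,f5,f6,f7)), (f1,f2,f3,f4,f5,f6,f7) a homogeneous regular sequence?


depth(R)=21
depth(R/I)=21-7=14


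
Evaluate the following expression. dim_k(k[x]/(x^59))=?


Basis: 1,x,...,x^58
dim=59


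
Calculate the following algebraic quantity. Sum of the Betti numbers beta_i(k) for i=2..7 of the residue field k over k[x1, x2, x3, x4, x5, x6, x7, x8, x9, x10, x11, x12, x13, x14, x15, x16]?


Koszul resolution: beta_i(k)=C(n,i), n=16
C(16,2)=120, C(16,3)=560, C(16,4)=1820, C(16,5)=4368, C(16,6)=8008, C(16,7)=11440
Sum=26316


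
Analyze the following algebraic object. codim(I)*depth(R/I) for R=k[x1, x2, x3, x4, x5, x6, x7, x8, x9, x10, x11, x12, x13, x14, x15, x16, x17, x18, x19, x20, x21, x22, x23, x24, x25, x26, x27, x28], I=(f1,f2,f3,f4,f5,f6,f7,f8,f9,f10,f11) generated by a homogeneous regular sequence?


codim=11, depth=dim(R/I)=28-11=17
Product=11*17=187


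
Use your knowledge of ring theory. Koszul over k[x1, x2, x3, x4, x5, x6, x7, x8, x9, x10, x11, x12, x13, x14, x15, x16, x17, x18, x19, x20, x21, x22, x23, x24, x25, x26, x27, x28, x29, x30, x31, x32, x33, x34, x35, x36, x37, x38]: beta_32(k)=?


C(n,i)=C(38,32)=2760681


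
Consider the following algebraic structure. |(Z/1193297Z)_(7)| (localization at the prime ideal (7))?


7-primary part: 1193297=7^5*71
Size=7^5=16807


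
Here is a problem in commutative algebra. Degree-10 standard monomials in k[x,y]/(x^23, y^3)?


k[x,y], I = (x^23, y^3), d = 10
Need i < 23 and d-i < 3.
Range: 8 <= i <= 10.
H(10) = 3


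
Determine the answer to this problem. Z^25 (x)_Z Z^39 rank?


rank(M(x)N) = rank(M)*rank(N)
25*39 = 975


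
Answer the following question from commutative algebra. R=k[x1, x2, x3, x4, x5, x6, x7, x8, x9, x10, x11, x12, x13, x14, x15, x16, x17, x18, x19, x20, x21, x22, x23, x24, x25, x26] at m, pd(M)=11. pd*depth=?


pd+depth=26
depth=26-11=15
pd*depth=11*15=165


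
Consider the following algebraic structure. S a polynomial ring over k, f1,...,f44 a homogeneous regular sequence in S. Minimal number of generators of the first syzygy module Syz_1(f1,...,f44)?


Regular sequence => Koszul complex is the minimal free resolution.
Syz_1 minimally generated by Koszul relations f_i*e_j - f_j*e_i (i<j): mu(Syz_1) = beta_2 = C(m,2) = m(m-1)/2
m=44
44*43/2 = 946


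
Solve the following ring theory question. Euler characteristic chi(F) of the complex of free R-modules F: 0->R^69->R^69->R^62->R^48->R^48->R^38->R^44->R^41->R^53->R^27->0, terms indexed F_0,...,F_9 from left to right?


chi = sum (-1)^i * rank:
(-1)^0*69=69
(-1)^1*69=-69
(-1)^2*62=62
(-1)^3*48=-48
(-1)^4*48=48
(-1)^5*38=-38
(-1)^6*44=44
(-1)^7*41=-41
(-1)^8*53=53
(-1)^9*27=-27
chi=53


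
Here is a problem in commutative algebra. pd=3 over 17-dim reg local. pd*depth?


pd+depth=17
depth=17-3=14
pd*depth=3*14=42


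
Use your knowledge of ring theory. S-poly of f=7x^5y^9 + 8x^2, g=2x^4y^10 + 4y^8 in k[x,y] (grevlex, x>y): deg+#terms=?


LT(f)=7x^5y^9, LT(g)=2x^4y^10
lcm(LM)=x^5y^10
S(f,g) (scaled by 14 to clear denominators) = 2y*f - 7x*g = -28xy^8 + 16x^2y
2 terms, deg 9.
9+2=11


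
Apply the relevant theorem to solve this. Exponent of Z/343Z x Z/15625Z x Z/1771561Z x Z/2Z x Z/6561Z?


Exponent = lcm of the cyclic orders; pairwise coprime => product.
7^3*5^6*11^6*2^1*3^8=343*15625*1771561*2*6561=124586300634468750


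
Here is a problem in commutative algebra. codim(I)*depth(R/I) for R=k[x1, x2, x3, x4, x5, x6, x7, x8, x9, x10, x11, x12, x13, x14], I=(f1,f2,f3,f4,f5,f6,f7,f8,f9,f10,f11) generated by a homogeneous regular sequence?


codim=11, depth=dim(R/I)=14-11=3
Product=11*3=33


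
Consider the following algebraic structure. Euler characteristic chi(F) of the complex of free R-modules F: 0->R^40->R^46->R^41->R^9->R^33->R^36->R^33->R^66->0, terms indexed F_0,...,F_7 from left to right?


chi = sum (-1)^i * rank:
(-1)^0*40=40
(-1)^1*46=-46
(-1)^2*41=41
(-1)^3*9=-9
(-1)^4*33=33
(-1)^5*36=-36
(-1)^6*33=33
(-1)^7*66=-66
chi=-10


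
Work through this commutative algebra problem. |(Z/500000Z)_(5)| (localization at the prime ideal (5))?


5-primary part: 500000=5^6*32
Size=5^6=15625


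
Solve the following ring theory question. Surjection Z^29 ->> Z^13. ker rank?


rank(ker) = 29-13 = 16


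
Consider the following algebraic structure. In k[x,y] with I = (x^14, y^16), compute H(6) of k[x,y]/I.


k[x,y], I = (x^14, y^16), d = 6
Need i < 14 and d-i < 16.
Range: 0 <= i <= 6.
H(6) = 7


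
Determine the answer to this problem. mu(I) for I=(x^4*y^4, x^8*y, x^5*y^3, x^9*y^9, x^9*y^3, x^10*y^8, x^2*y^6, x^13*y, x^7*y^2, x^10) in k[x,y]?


Remove redundant (divisible by others).
x^10*y^8 redundant.
x^9*y^3 redundant.
x^13*y redundant.
x^9*y^9 redundant.
Min: x^10, x^8*y, x^7*y^2, x^5*y^3, x^4*y^4, x^2*y^6
Count=6


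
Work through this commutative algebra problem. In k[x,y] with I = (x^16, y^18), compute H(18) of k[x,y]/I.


k[x,y], I = (x^16, y^18), d = 18
Need i < 16 and d-i < 18.
Range: 1 <= i <= 15.
H(18) = 15


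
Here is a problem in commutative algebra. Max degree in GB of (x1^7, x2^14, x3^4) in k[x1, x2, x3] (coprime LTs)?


Pure powers, coprime LTs => already GB.
Degrees: 7, 14, 4
Max=14


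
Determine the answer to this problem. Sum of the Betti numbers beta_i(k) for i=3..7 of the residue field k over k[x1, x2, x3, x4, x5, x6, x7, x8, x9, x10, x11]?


Koszul resolution: beta_i(k)=C(n,i), n=11
C(11,3)=165, C(11,4)=330, C(11,5)=462, C(11,6)=462, C(11,7)=330
Sum=1749


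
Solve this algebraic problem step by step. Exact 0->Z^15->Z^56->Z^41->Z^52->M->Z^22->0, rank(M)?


Alt sum=0:
(-1)^0*15 + (-1)^1*56 + (-1)^2*41 + (-1)^3*52 + (-1)^4*? + (-1)^5*22=0
rank(M)=74


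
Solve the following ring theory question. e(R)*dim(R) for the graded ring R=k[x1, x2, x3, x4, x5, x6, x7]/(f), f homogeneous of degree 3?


e(R)=deg(f)=3, dim(R)=7-1=6
e*dim=3*6=18


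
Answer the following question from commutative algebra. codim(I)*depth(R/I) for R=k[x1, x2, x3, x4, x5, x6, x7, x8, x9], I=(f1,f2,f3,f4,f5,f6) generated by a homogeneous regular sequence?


codim=6, depth=dim(R/I)=9-6=3
Product=6*3=18


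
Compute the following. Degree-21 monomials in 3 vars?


C(d+n-1,n-1)=C(23,2)=253


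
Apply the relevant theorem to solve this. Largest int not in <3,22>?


gcd(3,22)=1 => F=ab-a-b=3*22-3-22=66-25=41


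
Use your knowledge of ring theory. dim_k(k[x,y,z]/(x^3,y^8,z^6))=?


Basis: x^iy^jz^k, i<3,j<8,k<6
3*8*6=144


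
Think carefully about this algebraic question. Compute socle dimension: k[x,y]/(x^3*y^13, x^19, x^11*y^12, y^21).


Socle = ann(m) = span of standard monomials u with x*u, y*u in I (staircase corners).
Minimal generators: x^19, x^11*y^12, x^3*y^13, y^21
Corners: x^2y^20, x^10y^12, x^18y^11
Socle dim=3


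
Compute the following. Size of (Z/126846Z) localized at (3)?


3-primary part: 126846=3^7*58
Size=3^7=2187


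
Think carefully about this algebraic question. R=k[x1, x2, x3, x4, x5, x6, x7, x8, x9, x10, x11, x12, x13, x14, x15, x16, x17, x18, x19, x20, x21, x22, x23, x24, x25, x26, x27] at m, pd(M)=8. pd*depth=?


pd+depth=27
depth=27-8=19
pd*depth=8*19=152


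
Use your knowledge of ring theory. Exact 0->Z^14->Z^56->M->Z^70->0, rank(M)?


Alt sum=0:
(-1)^0*14 + (-1)^1*56 + (-1)^2*? + (-1)^3*70=0
rank(M)=112


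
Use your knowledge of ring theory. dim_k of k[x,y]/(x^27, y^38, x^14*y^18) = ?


k[x,y]/I, I = (x^27, y^38, x^14*y^18)
Rect: 27x38=1026. Corner: (27-14)x(38-18)=260.
dim = 1026-260 = 766


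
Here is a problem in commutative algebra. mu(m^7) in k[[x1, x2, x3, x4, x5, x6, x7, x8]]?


C(n+d-1,d)=C(14,7)=3432


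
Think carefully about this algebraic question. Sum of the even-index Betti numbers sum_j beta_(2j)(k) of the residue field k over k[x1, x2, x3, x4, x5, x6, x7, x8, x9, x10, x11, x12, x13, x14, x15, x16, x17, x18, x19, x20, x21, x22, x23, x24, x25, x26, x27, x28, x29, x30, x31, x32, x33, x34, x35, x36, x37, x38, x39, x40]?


Koszul resolution: beta_i(k)=C(n,i), n=40
sum_even C(40,i) = 2^(n-1) = 2^39 = 549755813888


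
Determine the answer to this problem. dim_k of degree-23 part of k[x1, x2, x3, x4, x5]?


C(d+n-1,n-1)=C(27,4)=17550


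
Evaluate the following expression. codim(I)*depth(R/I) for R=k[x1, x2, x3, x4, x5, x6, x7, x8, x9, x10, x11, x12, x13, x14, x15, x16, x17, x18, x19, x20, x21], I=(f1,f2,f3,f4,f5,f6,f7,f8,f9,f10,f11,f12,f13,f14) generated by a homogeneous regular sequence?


codim=14, depth=dim(R/I)=21-14=7
Product=14*7=98


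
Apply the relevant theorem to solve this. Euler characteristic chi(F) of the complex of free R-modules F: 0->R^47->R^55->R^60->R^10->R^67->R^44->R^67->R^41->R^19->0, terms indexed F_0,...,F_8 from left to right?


chi = sum (-1)^i * rank:
(-1)^0*47=47
(-1)^1*55=-55
(-1)^2*60=60
(-1)^3*10=-10
(-1)^4*67=67
(-1)^5*44=-44
(-1)^6*67=67
(-1)^7*41=-41
(-1)^8*19=19
chi=110


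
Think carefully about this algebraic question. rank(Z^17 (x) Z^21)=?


rank(M(x)N) = rank(M)*rank(N)
17*21 = 357


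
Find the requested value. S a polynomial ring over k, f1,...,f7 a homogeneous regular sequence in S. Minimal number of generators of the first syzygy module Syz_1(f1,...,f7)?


Regular sequence => Koszul complex is the minimal free resolution.
Syz_1 minimally generated by Koszul relations f_i*e_j - f_j*e_i (i<j): mu(Syz_1) = beta_2 = C(m,2) = m(m-1)/2
m=7
7*6/2 = 21


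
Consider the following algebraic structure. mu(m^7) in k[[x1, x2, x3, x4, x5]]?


C(n+d-1,d)=C(11,7)=330


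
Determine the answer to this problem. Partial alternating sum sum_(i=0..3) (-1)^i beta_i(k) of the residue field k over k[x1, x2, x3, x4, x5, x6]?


Koszul resolution: beta_i(k)=C(n,i), n=6
sum_(i=0..p) (-1)^i C(n,i) = (-1)^p C(n-1,p)
(-1)^3*C(5,3) = (-1)^3*10 = -10


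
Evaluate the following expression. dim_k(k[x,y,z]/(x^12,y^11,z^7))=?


Basis: x^iy^jz^k, i<12,j<11,k<7
12*11*7=924


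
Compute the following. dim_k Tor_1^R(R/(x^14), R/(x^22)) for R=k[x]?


Tor_1(R/I,R/J)=(I cap J)/IJ=(x^22)/(x^36)
dim=36-22=min(14,22)=14


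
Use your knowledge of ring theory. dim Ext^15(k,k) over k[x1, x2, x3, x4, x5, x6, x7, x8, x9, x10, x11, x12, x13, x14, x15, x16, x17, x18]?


C(n,i)=C(18,15)=816


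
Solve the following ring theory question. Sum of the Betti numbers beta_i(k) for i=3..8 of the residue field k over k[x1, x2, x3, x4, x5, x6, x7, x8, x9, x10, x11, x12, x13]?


Koszul resolution: beta_i(k)=C(n,i), n=13
C(13,3)=286, C(13,4)=715, C(13,5)=1287, C(13,6)=1716, C(13,7)=1716, C(13,8)=1287
Sum=7007


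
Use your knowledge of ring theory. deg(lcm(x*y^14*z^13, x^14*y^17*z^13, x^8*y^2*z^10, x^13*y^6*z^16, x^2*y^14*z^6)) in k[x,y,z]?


lcm = componentwise max:
x: max(1,14,8,13,2)=14
y: max(14,17,2,6,14)=17
z: max(13,13,10,16,6)=16
Total=14+17+16=47


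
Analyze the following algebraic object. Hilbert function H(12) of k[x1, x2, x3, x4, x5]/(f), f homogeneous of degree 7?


C(16,4)-C(9,4)=1820-126=1694


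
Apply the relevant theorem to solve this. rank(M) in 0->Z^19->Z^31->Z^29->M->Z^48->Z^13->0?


Alt sum=0:
(-1)^0*19 + (-1)^1*31 + (-1)^2*29 + (-1)^3*? + (-1)^4*48 + (-1)^5*13=0
rank(M)=52


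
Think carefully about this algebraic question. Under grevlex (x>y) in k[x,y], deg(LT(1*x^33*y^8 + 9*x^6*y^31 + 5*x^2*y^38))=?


LT: 1*x^33*y^8
deg_x=33, deg_y=8
Total=33+8=41


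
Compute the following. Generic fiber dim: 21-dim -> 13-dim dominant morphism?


dim(fiber)=dim(X)-dim(Y)=21-13=8


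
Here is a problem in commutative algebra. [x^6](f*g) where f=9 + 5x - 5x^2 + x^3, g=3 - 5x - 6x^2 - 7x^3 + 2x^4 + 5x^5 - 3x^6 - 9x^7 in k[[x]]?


[x^6] = sum a_i*b_j, i+j=6
  9*-3=-27
  5*5=25
  -5*2=-10
  1*-7=-7
Sum=-19


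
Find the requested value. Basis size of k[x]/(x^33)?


Basis: 1,x,...,x^32
dim=33


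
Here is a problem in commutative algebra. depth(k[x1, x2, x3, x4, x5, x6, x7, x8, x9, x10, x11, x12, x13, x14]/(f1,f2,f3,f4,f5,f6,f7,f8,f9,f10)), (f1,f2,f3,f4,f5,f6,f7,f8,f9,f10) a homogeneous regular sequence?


depth(R)=14
depth(R/I)=14-10=4


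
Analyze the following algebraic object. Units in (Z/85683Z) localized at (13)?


Local ring = Z/28561Z.
phi(28561) = 13^3*(13-1) = 26364


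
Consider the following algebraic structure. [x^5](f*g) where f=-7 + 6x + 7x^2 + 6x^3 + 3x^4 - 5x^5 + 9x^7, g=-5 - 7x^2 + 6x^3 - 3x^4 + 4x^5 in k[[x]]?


[x^5] = sum a_i*b_j, i+j=5
  -7*4=-28
  6*-3=-18
  7*6=42
  6*-7=-42
  -5*-5=25
Sum=-21


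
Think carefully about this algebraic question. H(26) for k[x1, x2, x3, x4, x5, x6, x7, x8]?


C(d+n-1,n-1)=C(33,7)=4272048


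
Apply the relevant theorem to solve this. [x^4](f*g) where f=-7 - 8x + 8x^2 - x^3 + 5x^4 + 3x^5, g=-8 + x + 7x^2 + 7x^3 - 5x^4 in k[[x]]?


[x^4] = sum a_i*b_j, i+j=4
  -7*-5=35
  -8*7=-56
  8*7=56
  -1*1=-1
  5*-8=-40
Sum=-6


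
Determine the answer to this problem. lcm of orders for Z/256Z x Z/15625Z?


Exponent = lcm of the cyclic orders; pairwise coprime => product.
2^8*5^6=256*15625=4000000


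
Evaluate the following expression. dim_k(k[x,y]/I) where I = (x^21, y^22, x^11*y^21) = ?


k[x,y]/I, I = (x^21, y^22, x^11*y^21)
Rect: 21x22=462. Corner: (21-11)x(22-21)=10.
dim = 462-10 = 452


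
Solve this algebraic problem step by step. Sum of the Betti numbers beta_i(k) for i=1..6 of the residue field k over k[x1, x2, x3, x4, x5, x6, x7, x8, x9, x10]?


Koszul resolution: beta_i(k)=C(n,i), n=10
C(10,1)=10, C(10,2)=45, C(10,3)=120, C(10,4)=210, C(10,5)=252, C(10,6)=210
Sum=847


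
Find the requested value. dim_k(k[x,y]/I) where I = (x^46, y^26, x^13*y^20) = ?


k[x,y]/I, I = (x^46, y^26, x^13*y^20)
Rect: 46x26=1196. Corner: (46-13)x(26-20)=198.
dim = 1196-198 = 998


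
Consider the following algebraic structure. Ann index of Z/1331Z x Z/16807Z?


Exponent = lcm of the cyclic orders; pairwise coprime => product.
11^3*7^5=1331*16807=22370117


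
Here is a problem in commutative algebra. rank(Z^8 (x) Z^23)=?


rank(M(x)N) = rank(M)*rank(N)
8*23 = 184


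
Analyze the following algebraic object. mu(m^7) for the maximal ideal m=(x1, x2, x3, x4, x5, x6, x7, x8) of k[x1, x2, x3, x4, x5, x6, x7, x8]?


Graded Nakayama: mu(m^d) = dim_k (m^d/m^(d+1)) = #degree-7 monomials in 8 vars
C(n+d-1,d)=C(14,7)=3432


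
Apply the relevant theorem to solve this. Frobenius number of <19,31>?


gcd(19,31)=1 => F=ab-a-b=19*31-19-31=589-50=539


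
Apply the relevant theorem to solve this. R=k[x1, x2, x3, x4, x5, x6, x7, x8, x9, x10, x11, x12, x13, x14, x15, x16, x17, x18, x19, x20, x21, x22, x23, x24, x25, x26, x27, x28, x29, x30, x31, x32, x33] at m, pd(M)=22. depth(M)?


pd+depth=depth(R)=33
depth=33-22=11


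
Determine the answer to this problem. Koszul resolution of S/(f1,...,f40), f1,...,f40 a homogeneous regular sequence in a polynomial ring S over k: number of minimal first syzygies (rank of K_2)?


Regular sequence => Koszul complex is the minimal free resolution.
Syz_1 minimally generated by Koszul relations f_i*e_j - f_j*e_i (i<j): mu(Syz_1) = beta_2 = C(m,2) = m(m-1)/2
m=40
40*39/2 = 780


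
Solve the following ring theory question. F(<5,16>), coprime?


gcd(5,16)=1 => F=ab-a-b=5*16-5-16=80-21=59


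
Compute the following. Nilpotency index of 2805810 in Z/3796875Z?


2805810^k mod 3796875:
k=1: 2805810
k=2: 37350
k=3: 3253500
k=4: 1569375
k=5: 3037500
k=6: 0
First zero at k = 6


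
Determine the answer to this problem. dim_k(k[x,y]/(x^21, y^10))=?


Basis: x^i*y^j, i<21, j<10
21*10=210


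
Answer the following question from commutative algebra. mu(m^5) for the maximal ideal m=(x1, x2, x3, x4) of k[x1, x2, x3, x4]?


Graded Nakayama: mu(m^d) = dim_k (m^d/m^(d+1)) = #degree-5 monomials in 4 vars
C(n+d-1,d)=C(8,5)=56


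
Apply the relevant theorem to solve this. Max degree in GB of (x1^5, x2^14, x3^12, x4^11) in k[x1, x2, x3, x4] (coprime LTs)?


Pure powers, coprime LTs => already GB.
Degrees: 5, 14, 12, 11
Max=14


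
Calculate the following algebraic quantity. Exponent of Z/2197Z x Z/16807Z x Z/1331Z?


Exponent = lcm of the cyclic orders; pairwise coprime => product.
13^3*7^5*11^3=2197*16807*1331=49147147049


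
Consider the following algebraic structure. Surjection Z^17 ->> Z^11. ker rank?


rank(ker) = 17-11 = 6


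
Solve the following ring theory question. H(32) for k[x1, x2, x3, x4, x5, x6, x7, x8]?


C(d+n-1,n-1)=C(39,7)=15380937


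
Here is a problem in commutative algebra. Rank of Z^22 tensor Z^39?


rank(M(x)N) = rank(M)*rank(N)
22*39 = 858


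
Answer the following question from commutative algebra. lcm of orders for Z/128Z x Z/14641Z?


Exponent = lcm of the cyclic orders; pairwise coprime => product.
2^7*11^4=128*14641=1874048


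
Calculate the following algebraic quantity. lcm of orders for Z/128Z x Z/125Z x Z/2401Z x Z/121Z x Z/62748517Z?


Exponent = lcm of the cyclic orders; pairwise coprime => product.
2^7*5^3*7^4*11^2*13^7=128*125*2401*121*62748517=291676190517712000


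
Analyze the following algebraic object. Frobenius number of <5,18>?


gcd(5,18)=1 => F=ab-a-b=5*18-5-18=90-23=67


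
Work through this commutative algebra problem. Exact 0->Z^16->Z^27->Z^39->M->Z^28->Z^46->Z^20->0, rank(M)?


Alt sum=0:
(-1)^0*16 + (-1)^1*27 + (-1)^2*39 + (-1)^3*? + (-1)^4*28 + (-1)^5*46 + (-1)^6*20=0
rank(M)=30


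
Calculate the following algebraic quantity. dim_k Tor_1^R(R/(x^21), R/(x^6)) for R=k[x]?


Tor_1(R/I,R/J)=(I cap J)/IJ=(x^21)/(x^27)
dim=27-21=min(21,6)=6


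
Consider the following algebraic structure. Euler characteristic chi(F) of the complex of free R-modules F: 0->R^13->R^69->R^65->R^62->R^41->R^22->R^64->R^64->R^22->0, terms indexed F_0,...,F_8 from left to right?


chi = sum (-1)^i * rank:
(-1)^0*13=13
(-1)^1*69=-69
(-1)^2*65=65
(-1)^3*62=-62
(-1)^4*41=41
(-1)^5*22=-22
(-1)^6*64=64
(-1)^7*64=-64
(-1)^8*22=22
chi=-12


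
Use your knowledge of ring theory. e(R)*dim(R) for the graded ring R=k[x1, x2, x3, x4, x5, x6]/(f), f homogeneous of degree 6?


e(R)=deg(f)=6, dim(R)=6-1=5
e*dim=6*5=30


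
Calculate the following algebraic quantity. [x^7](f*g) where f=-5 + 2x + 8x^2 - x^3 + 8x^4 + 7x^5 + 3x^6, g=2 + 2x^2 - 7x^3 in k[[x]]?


[x^7] = sum a_i*b_j, i+j=7
  8*-7=-56
  7*2=14
Sum=-42


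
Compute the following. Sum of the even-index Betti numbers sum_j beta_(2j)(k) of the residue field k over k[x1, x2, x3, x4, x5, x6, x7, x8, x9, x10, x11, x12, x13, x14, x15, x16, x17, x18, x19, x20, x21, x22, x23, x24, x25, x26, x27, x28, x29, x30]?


Koszul resolution: beta_i(k)=C(n,i), n=30
sum_even C(30,i) = 2^(n-1) = 2^29 = 536870912


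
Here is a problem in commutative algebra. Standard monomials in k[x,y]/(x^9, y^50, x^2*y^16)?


k[x,y]/I, I = (x^9, y^50, x^2*y^16)
Rect: 9x50=450. Corner: (9-2)x(50-16)=238.
dim = 450-238 = 212


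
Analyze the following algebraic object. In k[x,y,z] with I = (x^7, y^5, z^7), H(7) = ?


Need i<7, j<5, k<7 with i+j+k=7.
For each i, j ranges over max(0,7-i-6)..min(4,7-i):
  i=0: j in [1,4] -> 4
  i=1: j in [0,4] -> 5
  i=2: j in [0,4] -> 5
  i=3: j in [0,4] -> 5
  i=4: j in [0,3] -> 4
  i=5: j in [0,2] -> 3
  i=6: j in [0,1] -> 2
H(7) = 4+5+5+5+4+3+2 = 28


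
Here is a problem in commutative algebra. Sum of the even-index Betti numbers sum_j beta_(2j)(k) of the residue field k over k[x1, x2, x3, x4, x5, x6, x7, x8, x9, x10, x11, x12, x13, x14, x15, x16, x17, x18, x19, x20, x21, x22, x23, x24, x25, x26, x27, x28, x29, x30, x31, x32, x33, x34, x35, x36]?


Koszul resolution: beta_i(k)=C(n,i), n=36
sum_even C(36,i) = 2^(n-1) = 2^35 = 34359738368


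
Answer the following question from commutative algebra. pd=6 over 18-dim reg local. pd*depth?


pd+depth=18
depth=18-6=12
pd*depth=6*12=72


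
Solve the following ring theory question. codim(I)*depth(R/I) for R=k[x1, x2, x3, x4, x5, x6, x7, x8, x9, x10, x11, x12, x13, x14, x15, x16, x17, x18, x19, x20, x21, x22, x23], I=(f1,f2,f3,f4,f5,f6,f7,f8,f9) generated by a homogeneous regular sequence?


codim=9, depth=dim(R/I)=23-9=14
Product=9*14=126


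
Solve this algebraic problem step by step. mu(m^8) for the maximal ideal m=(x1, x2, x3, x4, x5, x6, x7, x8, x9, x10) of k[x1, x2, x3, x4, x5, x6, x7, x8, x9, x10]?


Graded Nakayama: mu(m^d) = dim_k (m^d/m^(d+1)) = #degree-8 monomials in 10 vars
C(n+d-1,d)=C(17,8)=24310


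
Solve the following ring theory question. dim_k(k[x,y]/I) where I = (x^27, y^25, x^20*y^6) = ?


k[x,y]/I, I = (x^27, y^25, x^20*y^6)
Rect: 27x25=675. Corner: (27-20)x(25-6)=133.
dim = 675-133 = 542


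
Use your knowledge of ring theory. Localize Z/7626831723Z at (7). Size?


7-primary part: 7626831723=7^10*27
Size=7^10=282475249


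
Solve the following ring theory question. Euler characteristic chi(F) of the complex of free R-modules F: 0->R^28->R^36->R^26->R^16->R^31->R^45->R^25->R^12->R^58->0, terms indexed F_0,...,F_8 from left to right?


chi = sum (-1)^i * rank:
(-1)^0*28=28
(-1)^1*36=-36
(-1)^2*26=26
(-1)^3*16=-16
(-1)^4*31=31
(-1)^5*45=-45
(-1)^6*25=25
(-1)^7*12=-12
(-1)^8*58=58
chi=59


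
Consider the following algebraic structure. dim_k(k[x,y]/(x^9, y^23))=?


Basis: x^i*y^j, i<9, j<23
9*23=207


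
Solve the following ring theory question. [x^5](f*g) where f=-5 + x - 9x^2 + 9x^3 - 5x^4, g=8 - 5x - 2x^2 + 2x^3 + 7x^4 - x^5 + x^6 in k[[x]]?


[x^5] = sum a_i*b_j, i+j=5
  -5*-1=5
  1*7=7
  -9*2=-18
  9*-2=-18
  -5*-5=25
Sum=1


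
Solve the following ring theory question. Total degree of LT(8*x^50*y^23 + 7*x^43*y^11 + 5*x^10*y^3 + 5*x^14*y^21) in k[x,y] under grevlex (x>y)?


LT: 8*x^50*y^23
deg_x=50, deg_y=23
Total=50+23=73


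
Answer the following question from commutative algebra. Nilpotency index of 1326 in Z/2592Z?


1326^k mod 2592:
k=1: 1326
k=2: 900
k=3: 1080
k=4: 1296
k=5: 0
First zero at k = 5


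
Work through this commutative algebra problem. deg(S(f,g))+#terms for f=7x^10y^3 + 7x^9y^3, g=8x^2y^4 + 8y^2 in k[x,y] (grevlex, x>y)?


LT(f)=7x^10y^3, LT(g)=8x^2y^4
lcm(LM)=x^10y^4
S(f,g) (scaled by 56 to clear denominators) = 8y*f - 7x^8*g = 56x^9y^4 - 56x^8y^2
2 terms, deg 13.
13+2=15


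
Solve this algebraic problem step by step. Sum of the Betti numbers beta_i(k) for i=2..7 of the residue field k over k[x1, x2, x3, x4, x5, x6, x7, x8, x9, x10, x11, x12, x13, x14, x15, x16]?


Koszul resolution: beta_i(k)=C(n,i), n=16
C(16,2)=120, C(16,3)=560, C(16,4)=1820, C(16,5)=4368, C(16,6)=8008, C(16,7)=11440
Sum=26316


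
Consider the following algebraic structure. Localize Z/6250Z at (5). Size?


5-primary part: 6250=5^5*2
Size=5^5=3125


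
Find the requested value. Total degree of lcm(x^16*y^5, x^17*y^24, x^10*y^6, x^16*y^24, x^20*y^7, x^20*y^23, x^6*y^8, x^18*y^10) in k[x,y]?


lcm = componentwise max:
x: max(16,17,10,16,20,20,6,18)=20
y: max(5,24,6,24,7,23,8,10)=24
Total=20+24=44


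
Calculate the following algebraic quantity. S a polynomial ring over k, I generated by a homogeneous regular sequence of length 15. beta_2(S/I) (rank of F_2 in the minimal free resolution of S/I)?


Regular sequence => Koszul complex is the minimal free resolution.
Syz_1 minimally generated by Koszul relations f_i*e_j - f_j*e_i (i<j): mu(Syz_1) = beta_2 = C(m,2) = m(m-1)/2
m=15
15*14/2 = 105


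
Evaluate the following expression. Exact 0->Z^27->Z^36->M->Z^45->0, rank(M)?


Alt sum=0:
(-1)^0*27 + (-1)^1*36 + (-1)^2*? + (-1)^3*45=0
rank(M)=54


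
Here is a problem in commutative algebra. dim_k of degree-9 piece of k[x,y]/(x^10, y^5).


k[x,y], I = (x^10, y^5), d = 9
Need i < 10 and d-i < 5.
Range: 5 <= i <= 9.
H(9) = 5


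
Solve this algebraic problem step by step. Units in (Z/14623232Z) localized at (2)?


Local ring = Z/512Z.
phi(512) = 2^8*(2-1) = 256


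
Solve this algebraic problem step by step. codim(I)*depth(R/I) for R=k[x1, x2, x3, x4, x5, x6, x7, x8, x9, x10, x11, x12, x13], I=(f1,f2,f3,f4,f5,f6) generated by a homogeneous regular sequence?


codim=6, depth=dim(R/I)=13-6=7
Product=6*7=42


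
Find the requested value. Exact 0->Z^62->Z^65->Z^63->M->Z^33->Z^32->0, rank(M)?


Alt sum=0:
(-1)^0*62 + (-1)^1*65 + (-1)^2*63 + (-1)^3*? + (-1)^4*33 + (-1)^5*32=0
rank(M)=61


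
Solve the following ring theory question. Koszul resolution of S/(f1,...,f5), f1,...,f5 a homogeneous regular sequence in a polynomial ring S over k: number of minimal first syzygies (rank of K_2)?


Regular sequence => Koszul complex is the minimal free resolution.
Syz_1 minimally generated by Koszul relations f_i*e_j - f_j*e_i (i<j): mu(Syz_1) = beta_2 = C(m,2) = m(m-1)/2
m=5
5*4/2 = 10


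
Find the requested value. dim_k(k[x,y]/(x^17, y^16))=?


Basis: x^i*y^j, i<17, j<16
17*16=272


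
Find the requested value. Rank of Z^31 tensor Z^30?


rank(M(x)N) = rank(M)*rank(N)
31*30 = 930


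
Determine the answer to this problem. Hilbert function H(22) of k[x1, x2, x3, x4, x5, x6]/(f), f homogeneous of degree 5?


C(27,5)-C(22,5)=80730-26334=54396


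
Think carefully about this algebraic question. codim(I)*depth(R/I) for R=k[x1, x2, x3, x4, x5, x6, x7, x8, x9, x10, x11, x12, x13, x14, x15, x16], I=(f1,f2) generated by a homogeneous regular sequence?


codim=2, depth=dim(R/I)=16-2=14
Product=2*14=28


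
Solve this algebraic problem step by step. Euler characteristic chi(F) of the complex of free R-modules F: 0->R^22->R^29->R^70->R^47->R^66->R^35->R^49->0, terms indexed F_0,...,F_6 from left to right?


chi = sum (-1)^i * rank:
(-1)^0*22=22
(-1)^1*29=-29
(-1)^2*70=70
(-1)^3*47=-47
(-1)^4*66=66
(-1)^5*35=-35
(-1)^6*49=49
chi=96


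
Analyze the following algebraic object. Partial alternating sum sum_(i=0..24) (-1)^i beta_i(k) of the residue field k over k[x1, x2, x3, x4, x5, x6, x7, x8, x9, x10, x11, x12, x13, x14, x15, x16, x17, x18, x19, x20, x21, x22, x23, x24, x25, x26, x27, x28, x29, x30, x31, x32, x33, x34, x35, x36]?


Koszul resolution: beta_i(k)=C(n,i), n=36
sum_(i=0..p) (-1)^i C(n,i) = (-1)^p C(n-1,p)
(-1)^24*C(35,24) = (-1)^24*417225900 = 417225900


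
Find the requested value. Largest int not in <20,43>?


gcd(20,43)=1 => F=ab-a-b=20*43-20-43=860-63=797


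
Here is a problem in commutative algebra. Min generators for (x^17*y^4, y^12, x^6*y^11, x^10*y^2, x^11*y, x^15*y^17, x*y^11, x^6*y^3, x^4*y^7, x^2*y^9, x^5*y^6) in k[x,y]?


Remove redundant (divisible by others).
x^17*y^4 redundant.
x^15*y^17 redundant.
x^6*y^11 redundant.
Min: x^11*y, x^10*y^2, x^6*y^3, x^5*y^6, x^4*y^7, x^2*y^9, x*y^11, y^12
Count=8


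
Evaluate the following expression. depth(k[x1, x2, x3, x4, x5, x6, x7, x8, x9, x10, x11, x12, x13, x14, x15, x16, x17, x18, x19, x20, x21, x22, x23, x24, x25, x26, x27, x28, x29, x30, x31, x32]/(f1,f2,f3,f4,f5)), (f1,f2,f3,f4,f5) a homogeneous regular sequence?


depth(R)=32
depth(R/I)=32-5=27


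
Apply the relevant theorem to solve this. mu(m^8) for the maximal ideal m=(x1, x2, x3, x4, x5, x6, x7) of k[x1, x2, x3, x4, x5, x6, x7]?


Graded Nakayama: mu(m^d) = dim_k (m^d/m^(d+1)) = #degree-8 monomials in 7 vars
C(n+d-1,d)=C(14,8)=3003


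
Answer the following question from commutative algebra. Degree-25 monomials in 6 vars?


C(d+n-1,n-1)=C(30,5)=142506


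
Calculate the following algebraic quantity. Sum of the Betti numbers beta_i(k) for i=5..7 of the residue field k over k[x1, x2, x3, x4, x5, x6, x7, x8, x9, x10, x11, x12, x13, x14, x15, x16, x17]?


Koszul resolution: beta_i(k)=C(n,i), n=17
C(17,5)=6188, C(17,6)=12376, C(17,7)=19448
Sum=38012


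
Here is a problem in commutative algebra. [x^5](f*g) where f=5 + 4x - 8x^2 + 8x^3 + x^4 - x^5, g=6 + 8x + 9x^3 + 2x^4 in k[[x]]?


[x^5] = sum a_i*b_j, i+j=5
  4*2=8
  -8*9=-72
  1*8=8
  -1*6=-6
Sum=-62


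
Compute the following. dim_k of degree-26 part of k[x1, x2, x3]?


C(d+n-1,n-1)=C(28,2)=378


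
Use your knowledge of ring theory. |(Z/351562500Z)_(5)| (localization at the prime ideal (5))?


5-primary part: 351562500=5^10*36
Size=5^10=9765625


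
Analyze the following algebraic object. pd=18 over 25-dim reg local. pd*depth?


pd+depth=25
depth=25-18=7
pd*depth=18*7=126


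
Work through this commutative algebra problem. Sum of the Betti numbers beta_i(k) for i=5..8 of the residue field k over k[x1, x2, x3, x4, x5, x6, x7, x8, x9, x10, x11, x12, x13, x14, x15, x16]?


Koszul resolution: beta_i(k)=C(n,i), n=16
C(16,5)=4368, C(16,6)=8008, C(16,7)=11440, C(16,8)=12870
Sum=36686


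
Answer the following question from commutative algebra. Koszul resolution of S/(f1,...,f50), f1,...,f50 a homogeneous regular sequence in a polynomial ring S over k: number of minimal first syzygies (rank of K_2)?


Regular sequence => Koszul complex is the minimal free resolution.
Syz_1 minimally generated by Koszul relations f_i*e_j - f_j*e_i (i<j): mu(Syz_1) = beta_2 = C(m,2) = m(m-1)/2
m=50
50*49/2 = 1225


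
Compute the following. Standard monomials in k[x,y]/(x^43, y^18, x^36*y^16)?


k[x,y]/I, I = (x^43, y^18, x^36*y^16)
Rect: 43x18=774. Corner: (43-36)x(18-16)=14.
dim = 774-14 = 760


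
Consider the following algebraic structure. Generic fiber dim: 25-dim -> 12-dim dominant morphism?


dim(fiber)=dim(X)-dim(Y)=25-12=13


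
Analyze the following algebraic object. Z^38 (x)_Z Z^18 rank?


rank(M(x)N) = rank(M)*rank(N)
38*18 = 684


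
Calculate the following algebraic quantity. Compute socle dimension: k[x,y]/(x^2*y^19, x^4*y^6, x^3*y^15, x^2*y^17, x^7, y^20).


Socle = ann(m) = span of standard monomials u with x*u, y*u in I (staircase corners).
Redundant generators: x^2*y^19
Minimal generators: x^7, x^4*y^6, x^3*y^15, x^2*y^17, y^20
Corners: xy^19, x^2y^16, x^3y^14, x^6y^5
Socle dim=4


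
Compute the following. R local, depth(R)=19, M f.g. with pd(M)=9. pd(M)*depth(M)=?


pd+depth=19
depth=19-9=10
pd*depth=9*10=90


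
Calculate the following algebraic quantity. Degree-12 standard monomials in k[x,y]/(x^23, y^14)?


k[x,y], I = (x^23, y^14), d = 12
Need i < 23 and d-i < 14.
Range: 0 <= i <= 12.
H(12) = 13


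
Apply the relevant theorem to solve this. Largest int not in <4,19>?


gcd(4,19)=1 => F=ab-a-b=4*19-4-19=76-23=53


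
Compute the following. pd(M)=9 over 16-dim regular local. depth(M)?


pd+depth=depth(R)=16
depth=16-9=7


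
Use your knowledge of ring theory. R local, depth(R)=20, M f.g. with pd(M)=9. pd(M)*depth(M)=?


pd+depth=20
depth=20-9=11
pd*depth=9*11=99


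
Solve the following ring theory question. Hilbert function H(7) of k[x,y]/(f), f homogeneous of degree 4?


H(t)=d for t>=d-1.
d=4, t=7
H(7)=4


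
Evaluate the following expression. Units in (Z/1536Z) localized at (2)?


Local ring = Z/512Z.
phi(512) = 2^8*(2-1) = 256


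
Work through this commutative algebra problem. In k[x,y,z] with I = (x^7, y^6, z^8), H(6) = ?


Need i<7, j<6, k<8 with i+j+k=6.
For each i, j ranges over max(0,6-i-7)..min(5,6-i):
  i=0: j in [0,5] -> 6
  i=1: j in [0,5] -> 6
  i=2: j in [0,4] -> 5
  i=3: j in [0,3] -> 4
  i=4: j in [0,2] -> 3
  i=5: j in [0,1] -> 2
  i=6: j in [0,0] -> 1
H(6) = 6+6+5+4+3+2+1 = 27


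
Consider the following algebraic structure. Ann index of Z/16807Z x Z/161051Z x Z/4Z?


Exponent = lcm of the cyclic orders; pairwise coprime => product.
7^5*11^5*2^2=16807*161051*4=10827136628


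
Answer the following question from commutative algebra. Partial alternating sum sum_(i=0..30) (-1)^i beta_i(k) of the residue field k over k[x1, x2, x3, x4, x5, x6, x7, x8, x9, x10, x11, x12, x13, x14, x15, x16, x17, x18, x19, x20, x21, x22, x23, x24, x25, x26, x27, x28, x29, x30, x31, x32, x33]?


Koszul resolution: beta_i(k)=C(n,i), n=33
sum_(i=0..p) (-1)^i C(n,i) = (-1)^p C(n-1,p)
(-1)^30*C(32,30) = (-1)^30*496 = 496


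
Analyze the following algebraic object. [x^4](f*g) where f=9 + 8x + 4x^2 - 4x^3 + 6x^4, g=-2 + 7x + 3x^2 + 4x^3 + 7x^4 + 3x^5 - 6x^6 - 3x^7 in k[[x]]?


[x^4] = sum a_i*b_j, i+j=4
  9*7=63
  8*4=32
  4*3=12
  -4*7=-28
  6*-2=-12
Sum=67


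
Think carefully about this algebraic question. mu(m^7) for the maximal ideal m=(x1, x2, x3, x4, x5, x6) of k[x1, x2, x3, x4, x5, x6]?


Graded Nakayama: mu(m^d) = dim_k (m^d/m^(d+1)) = #degree-7 monomials in 6 vars
C(n+d-1,d)=C(12,7)=792


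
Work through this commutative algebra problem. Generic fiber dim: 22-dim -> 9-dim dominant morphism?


dim(fiber)=dim(X)-dim(Y)=22-9=13


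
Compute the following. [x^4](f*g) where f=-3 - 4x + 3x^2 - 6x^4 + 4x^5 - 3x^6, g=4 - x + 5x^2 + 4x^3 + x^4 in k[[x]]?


[x^4] = sum a_i*b_j, i+j=4
  -3*1=-3
  -4*4=-16
  3*5=15
  -6*4=-24
Sum=-28


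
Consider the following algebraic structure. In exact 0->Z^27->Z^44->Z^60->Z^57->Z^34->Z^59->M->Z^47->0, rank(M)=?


Alt sum=0:
(-1)^0*27 + (-1)^1*44 + (-1)^2*60 + (-1)^3*57 + (-1)^4*34 + (-1)^5*59 + (-1)^6*? + (-1)^7*47=0
rank(M)=86


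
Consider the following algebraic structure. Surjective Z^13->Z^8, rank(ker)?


rank(ker) = 13-8 = 5


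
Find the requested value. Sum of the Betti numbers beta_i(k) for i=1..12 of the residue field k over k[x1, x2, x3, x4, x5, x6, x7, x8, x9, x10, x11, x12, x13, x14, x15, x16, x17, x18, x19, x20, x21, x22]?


Koszul resolution: beta_i(k)=C(n,i), n=22
C(22,1)=22, C(22,2)=231, C(22,3)=1540, C(22,4)=7315, C(22,5)=26334, C(22,6)=74613, C(22,7)=170544, C(22,8)=319770, C(22,9)=497420, C(22,10)=646646, C(22,11)=705432, C(22,12)=646646
Sum=3096513


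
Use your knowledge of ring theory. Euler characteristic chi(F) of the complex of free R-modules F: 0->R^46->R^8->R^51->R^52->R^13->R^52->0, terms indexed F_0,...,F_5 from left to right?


chi = sum (-1)^i * rank:
(-1)^0*46=46
(-1)^1*8=-8
(-1)^2*51=51
(-1)^3*52=-52
(-1)^4*13=13
(-1)^5*52=-52
chi=-2


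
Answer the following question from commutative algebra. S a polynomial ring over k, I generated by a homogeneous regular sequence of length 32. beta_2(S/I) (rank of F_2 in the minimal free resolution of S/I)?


Regular sequence => Koszul complex is the minimal free resolution.
Syz_1 minimally generated by Koszul relations f_i*e_j - f_j*e_i (i<j): mu(Syz_1) = beta_2 = C(m,2) = m(m-1)/2
m=32
32*31/2 = 496
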